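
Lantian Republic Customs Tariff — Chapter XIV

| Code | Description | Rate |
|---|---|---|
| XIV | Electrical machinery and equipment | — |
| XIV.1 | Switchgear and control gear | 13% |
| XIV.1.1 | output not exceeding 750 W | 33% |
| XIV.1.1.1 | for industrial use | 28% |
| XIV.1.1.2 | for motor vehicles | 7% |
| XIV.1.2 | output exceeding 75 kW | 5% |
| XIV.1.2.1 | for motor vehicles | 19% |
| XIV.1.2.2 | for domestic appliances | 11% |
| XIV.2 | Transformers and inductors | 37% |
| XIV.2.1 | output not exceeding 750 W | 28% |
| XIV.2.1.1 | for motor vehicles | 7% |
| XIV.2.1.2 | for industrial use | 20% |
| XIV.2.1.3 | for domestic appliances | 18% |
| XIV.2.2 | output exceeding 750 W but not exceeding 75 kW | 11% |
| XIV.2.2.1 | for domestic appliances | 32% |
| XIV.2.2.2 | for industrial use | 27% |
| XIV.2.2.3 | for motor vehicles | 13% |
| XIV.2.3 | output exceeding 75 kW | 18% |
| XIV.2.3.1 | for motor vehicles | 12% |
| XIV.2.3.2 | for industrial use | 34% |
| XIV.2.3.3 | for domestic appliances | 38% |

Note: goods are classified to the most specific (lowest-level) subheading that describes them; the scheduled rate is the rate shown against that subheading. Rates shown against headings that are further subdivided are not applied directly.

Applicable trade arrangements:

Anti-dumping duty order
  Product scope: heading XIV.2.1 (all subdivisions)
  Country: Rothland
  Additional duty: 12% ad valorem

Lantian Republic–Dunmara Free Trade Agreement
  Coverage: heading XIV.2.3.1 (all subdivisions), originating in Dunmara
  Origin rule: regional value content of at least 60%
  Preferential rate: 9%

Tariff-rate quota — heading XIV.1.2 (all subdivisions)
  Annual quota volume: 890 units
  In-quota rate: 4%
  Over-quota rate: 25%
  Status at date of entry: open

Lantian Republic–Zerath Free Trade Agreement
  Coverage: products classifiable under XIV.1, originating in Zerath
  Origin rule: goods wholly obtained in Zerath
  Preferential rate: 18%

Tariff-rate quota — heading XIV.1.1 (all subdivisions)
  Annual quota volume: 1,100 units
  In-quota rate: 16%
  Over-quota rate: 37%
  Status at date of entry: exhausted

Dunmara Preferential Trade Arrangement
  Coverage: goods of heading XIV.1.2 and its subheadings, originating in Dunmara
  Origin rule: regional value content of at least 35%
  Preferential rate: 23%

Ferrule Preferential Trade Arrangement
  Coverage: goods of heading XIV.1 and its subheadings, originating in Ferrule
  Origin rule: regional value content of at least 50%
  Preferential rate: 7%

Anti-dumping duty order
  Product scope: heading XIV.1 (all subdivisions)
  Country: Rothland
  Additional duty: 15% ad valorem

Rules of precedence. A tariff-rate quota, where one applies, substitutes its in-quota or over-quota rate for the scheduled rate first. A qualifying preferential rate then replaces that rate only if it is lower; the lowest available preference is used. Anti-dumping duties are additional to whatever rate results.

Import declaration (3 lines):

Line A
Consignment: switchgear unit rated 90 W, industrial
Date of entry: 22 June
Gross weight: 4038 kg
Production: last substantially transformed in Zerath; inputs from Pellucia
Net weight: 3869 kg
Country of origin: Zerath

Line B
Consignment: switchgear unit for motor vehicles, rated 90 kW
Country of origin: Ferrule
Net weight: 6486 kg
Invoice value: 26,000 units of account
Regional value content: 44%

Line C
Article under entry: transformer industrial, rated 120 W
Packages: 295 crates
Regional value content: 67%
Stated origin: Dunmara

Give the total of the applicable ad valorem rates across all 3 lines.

61%

Line A: switchgear unit → XIV.1; rated 90 W → XIV.1.1; industrial → XIV.1.1.1. Scheduled 28%. quota on XIV.1.1 exhausted → over-quota 37%; Zerath agreement on XIV.1: not wholly obtained. → 37%.
Line B: switchgear unit → XIV.1; rated 90 kW → XIV.1.2; for motor vehicles → XIV.1.2.1. Scheduled 19%. quota on XIV.1.2 open → in-quota 4%; Ferrule agreement on XIV.1: RVC < 50%. → 4%.
Line C: transformer → XIV.2; rated 120 W → XIV.2.1; industrial → XIV.2.1.2. Scheduled 20%. Dunmara agreement on XIV.2.3.1: XIV.2.1.2 not covered; Dunmara agreement on XIV.1.2: XIV.2.1.2 not covered. → 20%.
Sum: 37% + 4% + 20% = 61%.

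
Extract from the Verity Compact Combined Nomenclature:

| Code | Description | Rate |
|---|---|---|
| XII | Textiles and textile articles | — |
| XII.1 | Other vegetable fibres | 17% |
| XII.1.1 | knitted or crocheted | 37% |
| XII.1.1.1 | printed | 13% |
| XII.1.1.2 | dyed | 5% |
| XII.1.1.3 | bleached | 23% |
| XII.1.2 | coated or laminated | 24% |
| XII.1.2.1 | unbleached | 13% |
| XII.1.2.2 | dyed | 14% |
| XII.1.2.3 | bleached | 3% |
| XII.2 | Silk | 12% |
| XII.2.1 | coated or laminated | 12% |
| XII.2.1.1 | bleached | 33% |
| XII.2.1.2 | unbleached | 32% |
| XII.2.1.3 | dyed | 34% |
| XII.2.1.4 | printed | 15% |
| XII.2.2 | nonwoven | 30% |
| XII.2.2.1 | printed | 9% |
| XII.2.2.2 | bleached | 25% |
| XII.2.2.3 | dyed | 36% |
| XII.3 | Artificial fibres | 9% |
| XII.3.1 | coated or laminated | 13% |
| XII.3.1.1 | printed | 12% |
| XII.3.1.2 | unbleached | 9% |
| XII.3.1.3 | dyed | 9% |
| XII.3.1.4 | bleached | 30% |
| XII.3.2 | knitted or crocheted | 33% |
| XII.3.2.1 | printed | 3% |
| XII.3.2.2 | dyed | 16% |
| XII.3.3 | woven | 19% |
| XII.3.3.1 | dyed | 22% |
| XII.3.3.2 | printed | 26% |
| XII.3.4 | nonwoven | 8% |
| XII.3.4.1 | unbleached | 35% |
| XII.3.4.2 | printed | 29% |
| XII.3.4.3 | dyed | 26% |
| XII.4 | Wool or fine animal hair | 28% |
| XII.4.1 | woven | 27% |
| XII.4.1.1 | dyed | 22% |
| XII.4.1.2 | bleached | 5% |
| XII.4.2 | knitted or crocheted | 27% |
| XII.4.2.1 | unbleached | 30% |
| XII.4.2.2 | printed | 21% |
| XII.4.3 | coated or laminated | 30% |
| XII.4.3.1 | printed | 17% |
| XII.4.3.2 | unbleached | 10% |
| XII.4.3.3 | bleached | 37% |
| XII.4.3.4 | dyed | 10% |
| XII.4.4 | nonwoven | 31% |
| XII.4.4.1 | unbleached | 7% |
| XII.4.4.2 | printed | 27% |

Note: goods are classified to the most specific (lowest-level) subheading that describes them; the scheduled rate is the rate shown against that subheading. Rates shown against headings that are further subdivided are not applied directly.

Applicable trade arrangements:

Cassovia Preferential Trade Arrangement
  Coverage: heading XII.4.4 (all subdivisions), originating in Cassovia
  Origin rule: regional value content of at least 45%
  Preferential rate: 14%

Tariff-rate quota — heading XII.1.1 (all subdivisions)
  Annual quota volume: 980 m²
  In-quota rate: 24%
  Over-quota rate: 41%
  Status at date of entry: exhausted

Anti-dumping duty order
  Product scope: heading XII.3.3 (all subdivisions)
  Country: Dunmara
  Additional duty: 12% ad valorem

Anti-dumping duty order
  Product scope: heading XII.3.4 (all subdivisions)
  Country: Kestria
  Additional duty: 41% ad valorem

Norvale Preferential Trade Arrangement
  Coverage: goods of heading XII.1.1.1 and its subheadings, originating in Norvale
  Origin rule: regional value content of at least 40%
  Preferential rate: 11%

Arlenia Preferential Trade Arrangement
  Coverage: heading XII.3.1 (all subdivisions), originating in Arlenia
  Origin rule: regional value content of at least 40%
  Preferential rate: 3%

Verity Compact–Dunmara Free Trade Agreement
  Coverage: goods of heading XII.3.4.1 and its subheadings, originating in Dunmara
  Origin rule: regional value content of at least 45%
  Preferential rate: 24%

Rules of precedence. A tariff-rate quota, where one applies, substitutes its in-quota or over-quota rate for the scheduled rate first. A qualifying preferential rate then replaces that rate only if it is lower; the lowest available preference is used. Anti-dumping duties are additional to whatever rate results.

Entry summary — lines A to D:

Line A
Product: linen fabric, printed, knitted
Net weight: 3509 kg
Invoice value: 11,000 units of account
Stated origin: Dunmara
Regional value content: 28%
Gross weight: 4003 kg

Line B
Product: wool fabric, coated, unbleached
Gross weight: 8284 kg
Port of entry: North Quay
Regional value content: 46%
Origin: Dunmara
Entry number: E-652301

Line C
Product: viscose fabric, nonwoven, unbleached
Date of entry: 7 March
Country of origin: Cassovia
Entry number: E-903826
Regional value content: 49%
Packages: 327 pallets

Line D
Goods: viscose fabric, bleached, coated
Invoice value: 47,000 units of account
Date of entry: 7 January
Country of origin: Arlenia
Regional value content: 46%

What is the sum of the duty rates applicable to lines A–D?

Line A: linen → XII.1; knitted → XII.1.1; printed → XII.1.1.1. Scheduled 13%. quota on XII.1.1 exhausted → over-quota 41%; Dunmara agreement on XII.3.4.1: XII.1.1.1 not covered. → 41%.
Line B: wool → XII.4; coated → XII.4.3; unbleached → XII.4.3.2. Scheduled 10%. Dunmara agreement on XII.3.4.1: XII.4.3.2 not covered. → 10%.
Line C: viscose → XII.3; nonwoven → XII.3.4; unbleached → XII.3.4.1. Scheduled 35%. Cassovia agreement on XII.4.4: XII.3.4.1 not covered. → 35%.
Line D: viscose → XII.3; coated → XII.3.1; bleached → XII.3.1.4. Scheduled 30%. Arlenia agreement on XII.3.1: RVC ≥ 40% → 3% available; preferential 3%. → 3%.
Sum: 41% + 10% + 35% + 3% = 89%.

89%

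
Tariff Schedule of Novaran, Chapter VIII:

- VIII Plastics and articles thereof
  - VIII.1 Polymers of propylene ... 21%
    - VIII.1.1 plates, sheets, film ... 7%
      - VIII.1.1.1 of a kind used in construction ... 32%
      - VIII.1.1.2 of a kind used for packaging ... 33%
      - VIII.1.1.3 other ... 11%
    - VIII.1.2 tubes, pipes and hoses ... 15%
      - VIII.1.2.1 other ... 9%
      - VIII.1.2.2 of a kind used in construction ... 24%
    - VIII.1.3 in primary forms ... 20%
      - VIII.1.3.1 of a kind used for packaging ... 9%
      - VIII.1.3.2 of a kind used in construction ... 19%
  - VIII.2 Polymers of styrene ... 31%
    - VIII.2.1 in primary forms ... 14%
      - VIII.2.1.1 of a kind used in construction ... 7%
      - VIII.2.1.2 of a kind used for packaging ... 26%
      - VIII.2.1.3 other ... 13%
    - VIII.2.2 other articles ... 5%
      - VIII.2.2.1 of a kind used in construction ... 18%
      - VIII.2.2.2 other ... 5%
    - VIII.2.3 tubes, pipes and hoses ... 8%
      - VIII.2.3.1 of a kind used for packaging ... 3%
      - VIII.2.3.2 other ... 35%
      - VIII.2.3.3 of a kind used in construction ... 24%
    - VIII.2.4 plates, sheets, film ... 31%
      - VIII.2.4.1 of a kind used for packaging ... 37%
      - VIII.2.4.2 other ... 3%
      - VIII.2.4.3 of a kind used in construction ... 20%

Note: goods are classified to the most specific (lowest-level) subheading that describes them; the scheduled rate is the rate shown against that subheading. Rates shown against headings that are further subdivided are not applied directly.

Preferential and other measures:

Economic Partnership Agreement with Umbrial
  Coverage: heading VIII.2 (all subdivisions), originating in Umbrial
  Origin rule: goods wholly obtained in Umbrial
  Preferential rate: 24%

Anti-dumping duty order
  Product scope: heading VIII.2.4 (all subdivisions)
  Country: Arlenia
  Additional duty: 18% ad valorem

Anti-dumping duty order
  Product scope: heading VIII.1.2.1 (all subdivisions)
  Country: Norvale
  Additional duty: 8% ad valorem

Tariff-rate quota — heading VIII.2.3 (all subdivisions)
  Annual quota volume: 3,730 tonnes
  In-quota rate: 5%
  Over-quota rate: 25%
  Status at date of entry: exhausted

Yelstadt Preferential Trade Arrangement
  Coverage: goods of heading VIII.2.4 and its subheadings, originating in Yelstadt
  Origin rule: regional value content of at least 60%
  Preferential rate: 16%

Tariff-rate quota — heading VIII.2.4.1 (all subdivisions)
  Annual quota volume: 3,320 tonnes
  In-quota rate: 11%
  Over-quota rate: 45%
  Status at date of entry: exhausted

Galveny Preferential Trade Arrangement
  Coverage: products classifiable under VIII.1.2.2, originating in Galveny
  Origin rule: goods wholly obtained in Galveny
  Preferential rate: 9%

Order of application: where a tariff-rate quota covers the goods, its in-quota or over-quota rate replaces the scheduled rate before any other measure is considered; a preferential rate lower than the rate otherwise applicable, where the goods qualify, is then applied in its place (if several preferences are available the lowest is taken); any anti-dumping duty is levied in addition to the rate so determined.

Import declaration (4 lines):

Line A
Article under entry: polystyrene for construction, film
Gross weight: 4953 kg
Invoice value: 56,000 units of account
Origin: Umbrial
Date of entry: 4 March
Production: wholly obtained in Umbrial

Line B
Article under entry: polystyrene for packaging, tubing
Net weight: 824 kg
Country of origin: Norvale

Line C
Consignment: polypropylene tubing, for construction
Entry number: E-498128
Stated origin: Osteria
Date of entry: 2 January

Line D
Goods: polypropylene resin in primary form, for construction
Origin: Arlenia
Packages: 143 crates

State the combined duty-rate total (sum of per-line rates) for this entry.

Line A: polystyrene → VIII.2; film → VIII.2.4; for construction → VIII.2.4.3. Scheduled 20%. Umbrial agreement on VIII.2: wholly obtained → 24% available; preference 24% not lower than 20% → no reduction. → 20%.
Line B: polystyrene → VIII.2; tubing → VIII.2.3; for packaging → VIII.2.3.1. Scheduled 3%. quota on VIII.2.3 exhausted → over-quota 25%. → 25%.
Line C: polypropylene → VIII.1; tubing → VIII.1.2; for construction → VIII.1.2.2. Scheduled 24%. No special measure applies. → 24%.
Line D: polypropylene → VIII.1; resin in primary form → VIII.1.3; for construction → VIII.1.3.2. Scheduled 19%. No special measure applies. → 19%.
Sum: 20% + 25% + 24% + 19% = 88%.

88%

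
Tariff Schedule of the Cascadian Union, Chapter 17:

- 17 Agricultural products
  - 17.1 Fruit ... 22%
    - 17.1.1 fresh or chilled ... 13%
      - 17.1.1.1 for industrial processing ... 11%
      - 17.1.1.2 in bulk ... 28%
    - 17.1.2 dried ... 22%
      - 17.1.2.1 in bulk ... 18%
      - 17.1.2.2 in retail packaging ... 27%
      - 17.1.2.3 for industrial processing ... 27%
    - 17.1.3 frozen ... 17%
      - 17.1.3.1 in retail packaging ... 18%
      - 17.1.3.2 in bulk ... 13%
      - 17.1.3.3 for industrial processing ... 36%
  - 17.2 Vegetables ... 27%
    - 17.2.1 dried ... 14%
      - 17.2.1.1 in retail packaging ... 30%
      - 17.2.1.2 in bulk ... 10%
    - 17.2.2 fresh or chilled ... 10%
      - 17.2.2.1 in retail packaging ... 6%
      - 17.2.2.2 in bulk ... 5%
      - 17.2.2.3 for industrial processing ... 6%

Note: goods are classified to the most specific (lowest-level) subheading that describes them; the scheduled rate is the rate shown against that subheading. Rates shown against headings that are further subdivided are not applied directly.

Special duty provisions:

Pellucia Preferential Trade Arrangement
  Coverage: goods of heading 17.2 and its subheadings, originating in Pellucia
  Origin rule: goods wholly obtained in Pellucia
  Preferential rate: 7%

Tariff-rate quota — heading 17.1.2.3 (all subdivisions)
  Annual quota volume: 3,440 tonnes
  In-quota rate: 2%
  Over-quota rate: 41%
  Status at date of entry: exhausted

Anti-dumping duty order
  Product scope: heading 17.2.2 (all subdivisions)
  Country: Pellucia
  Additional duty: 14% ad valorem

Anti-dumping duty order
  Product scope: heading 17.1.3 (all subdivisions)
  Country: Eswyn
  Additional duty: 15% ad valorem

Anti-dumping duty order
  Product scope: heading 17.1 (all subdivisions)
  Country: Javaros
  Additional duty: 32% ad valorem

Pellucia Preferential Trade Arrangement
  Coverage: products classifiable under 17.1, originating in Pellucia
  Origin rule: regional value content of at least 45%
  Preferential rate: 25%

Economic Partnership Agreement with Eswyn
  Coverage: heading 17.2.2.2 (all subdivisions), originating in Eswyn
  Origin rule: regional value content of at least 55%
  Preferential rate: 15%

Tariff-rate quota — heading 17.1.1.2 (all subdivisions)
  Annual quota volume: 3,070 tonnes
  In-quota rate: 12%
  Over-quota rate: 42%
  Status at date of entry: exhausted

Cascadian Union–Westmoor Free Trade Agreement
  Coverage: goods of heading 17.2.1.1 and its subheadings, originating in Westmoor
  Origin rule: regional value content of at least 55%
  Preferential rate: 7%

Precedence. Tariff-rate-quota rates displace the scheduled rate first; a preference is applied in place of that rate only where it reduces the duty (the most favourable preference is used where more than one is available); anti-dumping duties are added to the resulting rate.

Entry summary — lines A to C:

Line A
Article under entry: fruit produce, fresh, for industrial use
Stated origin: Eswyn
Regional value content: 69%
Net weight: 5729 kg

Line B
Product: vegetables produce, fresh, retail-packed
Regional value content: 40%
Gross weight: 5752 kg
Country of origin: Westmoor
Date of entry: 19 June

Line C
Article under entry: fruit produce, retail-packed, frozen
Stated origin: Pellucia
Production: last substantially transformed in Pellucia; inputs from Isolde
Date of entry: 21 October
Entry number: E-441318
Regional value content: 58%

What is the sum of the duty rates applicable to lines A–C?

Line A: fruit → 17.1; fresh → 17.1.1; for industrial use → 17.1.1.1. Scheduled 11%. Eswyn agreement on 17.2.2.2: 17.1.1.1 not covered. → 11%.
Line B: vegetables → 17.2; fresh → 17.2.2; retail-packed → 17.2.2.1. Scheduled 6%. Westmoor agreement on 17.2.1.1: 17.2.2.1 not covered. → 6%.
Line C: fruit → 17.1; frozen → 17.1.3; retail-packed → 17.1.3.1. Scheduled 18%. Pellucia agreement on 17.2: 17.1.3.1 not covered; Pellucia agreement on 17.1: RVC ≥ 45% → 25% available; preference 25% not lower than 18% → no reduction. → 18%.
Sum: 11% + 6% + 18% = 35%.

35%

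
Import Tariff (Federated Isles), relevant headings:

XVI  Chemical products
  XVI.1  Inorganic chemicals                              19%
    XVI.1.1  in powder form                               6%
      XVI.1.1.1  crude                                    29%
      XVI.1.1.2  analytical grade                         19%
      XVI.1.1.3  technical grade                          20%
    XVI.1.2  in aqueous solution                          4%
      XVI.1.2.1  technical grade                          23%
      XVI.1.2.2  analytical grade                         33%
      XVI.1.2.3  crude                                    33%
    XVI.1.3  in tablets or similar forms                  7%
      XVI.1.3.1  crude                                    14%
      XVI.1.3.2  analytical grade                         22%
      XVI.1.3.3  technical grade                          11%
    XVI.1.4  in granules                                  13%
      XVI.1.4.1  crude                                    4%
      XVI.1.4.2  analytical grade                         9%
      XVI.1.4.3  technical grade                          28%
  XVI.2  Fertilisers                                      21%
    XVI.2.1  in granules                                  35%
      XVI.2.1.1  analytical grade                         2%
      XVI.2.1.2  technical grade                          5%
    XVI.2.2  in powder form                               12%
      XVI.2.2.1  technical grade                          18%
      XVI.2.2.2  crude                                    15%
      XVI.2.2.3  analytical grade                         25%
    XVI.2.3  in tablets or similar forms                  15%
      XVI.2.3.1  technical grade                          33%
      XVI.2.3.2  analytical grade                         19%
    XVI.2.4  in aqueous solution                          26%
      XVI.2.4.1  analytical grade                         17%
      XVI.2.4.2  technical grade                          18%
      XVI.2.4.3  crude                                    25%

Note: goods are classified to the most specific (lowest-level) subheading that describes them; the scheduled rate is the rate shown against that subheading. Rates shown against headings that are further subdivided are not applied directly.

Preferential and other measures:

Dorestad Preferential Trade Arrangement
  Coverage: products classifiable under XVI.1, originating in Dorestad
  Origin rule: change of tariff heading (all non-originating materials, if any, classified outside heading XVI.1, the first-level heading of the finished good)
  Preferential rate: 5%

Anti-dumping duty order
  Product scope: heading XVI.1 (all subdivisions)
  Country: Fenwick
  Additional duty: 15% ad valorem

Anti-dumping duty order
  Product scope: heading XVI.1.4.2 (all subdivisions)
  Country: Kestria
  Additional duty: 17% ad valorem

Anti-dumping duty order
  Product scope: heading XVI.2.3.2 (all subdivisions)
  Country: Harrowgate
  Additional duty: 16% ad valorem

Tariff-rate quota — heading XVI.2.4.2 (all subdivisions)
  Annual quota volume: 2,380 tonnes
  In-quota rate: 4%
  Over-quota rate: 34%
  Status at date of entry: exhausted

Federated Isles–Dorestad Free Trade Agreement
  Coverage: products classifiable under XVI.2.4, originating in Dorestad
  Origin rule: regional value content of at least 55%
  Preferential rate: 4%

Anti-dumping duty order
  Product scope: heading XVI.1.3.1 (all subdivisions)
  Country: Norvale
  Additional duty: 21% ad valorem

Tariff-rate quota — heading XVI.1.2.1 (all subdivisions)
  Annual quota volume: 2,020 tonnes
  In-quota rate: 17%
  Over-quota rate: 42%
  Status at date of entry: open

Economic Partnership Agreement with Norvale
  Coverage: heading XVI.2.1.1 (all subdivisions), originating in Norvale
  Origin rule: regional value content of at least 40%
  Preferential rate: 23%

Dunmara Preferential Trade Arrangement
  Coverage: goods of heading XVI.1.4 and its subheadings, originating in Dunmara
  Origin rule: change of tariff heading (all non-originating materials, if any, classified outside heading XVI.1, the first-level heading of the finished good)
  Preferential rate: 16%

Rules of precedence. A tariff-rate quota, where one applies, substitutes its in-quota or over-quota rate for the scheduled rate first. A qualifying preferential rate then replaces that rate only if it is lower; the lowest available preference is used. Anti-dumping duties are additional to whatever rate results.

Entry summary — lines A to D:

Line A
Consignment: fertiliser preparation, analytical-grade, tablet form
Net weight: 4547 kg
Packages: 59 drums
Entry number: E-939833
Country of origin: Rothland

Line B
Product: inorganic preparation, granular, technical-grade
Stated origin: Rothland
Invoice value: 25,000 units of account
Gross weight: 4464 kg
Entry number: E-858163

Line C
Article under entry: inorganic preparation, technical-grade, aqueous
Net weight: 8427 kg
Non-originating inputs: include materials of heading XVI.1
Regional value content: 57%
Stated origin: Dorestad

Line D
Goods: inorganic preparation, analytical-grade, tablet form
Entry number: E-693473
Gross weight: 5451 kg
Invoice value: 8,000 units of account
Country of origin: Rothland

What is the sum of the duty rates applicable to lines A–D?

Line A: fertiliser → XVI.2; tablet form → XVI.2.3; analytical-grade → XVI.2.3.2. Scheduled 19%. No special measure applies. → 19%.
Line B: inorganic → XVI.1; granular → XVI.1.4; technical-grade → XVI.1.4.3. Scheduled 28%. No special measure applies. → 28%.
Line C: inorganic → XVI.1; aqueous → XVI.1.2; technical-grade → XVI.1.2.1. Scheduled 23%. quota on XVI.1.2.1 open → in-quota 17%; Dorestad agreement on XVI.1: CTH not met; Dorestad agreement on XVI.2.4: XVI.1.2.1 not covered. → 17%.
Line D: inorganic → XVI.1; tablet form → XVI.1.3; analytical-grade → XVI.1.3.2. Scheduled 22%. No special measure applies. → 22%.
Sum: 19% + 28% + 17% + 22% = 86%.

86%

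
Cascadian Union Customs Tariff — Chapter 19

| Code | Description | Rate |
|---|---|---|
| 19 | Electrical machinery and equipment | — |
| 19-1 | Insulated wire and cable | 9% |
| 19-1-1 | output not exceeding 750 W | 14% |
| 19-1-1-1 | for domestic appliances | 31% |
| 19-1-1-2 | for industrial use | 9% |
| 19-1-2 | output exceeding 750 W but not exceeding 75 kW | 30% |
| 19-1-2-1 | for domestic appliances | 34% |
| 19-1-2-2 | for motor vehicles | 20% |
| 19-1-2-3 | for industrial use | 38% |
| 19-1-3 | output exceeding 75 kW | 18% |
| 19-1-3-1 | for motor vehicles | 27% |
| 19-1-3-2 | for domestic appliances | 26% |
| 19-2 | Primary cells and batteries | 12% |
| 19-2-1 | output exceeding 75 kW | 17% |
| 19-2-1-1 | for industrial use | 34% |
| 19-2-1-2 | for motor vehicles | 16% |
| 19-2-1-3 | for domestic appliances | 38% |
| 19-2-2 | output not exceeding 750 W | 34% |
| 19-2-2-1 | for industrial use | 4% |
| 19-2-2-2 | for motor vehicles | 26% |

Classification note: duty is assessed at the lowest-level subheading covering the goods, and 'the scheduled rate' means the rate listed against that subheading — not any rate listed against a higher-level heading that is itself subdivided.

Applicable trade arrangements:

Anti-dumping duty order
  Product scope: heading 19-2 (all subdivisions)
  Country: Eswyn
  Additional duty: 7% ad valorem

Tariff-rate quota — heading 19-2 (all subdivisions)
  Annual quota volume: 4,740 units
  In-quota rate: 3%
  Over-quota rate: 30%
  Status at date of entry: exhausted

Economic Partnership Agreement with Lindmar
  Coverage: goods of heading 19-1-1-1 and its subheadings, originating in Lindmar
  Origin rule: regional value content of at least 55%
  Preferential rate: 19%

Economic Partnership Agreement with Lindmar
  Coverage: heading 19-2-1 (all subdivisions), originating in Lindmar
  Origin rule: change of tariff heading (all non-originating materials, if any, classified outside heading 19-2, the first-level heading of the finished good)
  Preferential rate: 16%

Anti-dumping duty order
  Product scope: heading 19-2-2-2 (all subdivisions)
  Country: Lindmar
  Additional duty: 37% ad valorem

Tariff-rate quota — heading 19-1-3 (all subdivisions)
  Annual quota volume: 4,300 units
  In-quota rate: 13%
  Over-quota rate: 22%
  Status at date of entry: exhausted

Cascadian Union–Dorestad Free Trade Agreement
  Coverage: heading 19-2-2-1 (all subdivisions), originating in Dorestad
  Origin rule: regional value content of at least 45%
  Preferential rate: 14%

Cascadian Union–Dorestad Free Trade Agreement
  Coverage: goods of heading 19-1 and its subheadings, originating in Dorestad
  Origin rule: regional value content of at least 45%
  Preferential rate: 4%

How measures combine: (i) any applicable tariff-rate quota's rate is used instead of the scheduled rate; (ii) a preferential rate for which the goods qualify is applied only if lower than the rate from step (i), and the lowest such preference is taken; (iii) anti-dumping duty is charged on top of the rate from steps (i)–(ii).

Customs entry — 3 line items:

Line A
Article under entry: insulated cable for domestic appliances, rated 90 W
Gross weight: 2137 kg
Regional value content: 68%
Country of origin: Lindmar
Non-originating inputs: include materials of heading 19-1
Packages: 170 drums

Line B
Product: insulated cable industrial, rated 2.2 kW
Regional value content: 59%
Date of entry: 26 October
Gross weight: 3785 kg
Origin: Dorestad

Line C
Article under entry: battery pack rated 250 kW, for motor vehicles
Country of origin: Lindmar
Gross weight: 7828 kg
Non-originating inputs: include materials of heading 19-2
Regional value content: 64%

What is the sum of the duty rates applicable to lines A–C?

53%

Line A: insulated cable → 19-1; rated 90 W → 19-1-1; for domestic appliances → 19-1-1-1. Scheduled 31%. Lindmar agreement on 19-1-1-1: RVC ≥ 55% → 19% available; Lindmar agreement on 19-2-1: 19-1-1-1 not covered; preferential 19%. → 19%.
Line B: insulated cable → 19-1; rated 2.2 kW → 19-1-2; industrial → 19-1-2-3. Scheduled 38%. Dorestad agreement on 19-2-2-1: 19-1-2-3 not covered; Dorestad agreement on 19-1: RVC ≥ 45% → 4% available; preferential 4%. → 4%.
Line C: battery pack → 19-2; rated 250 kW → 19-2-1; for motor vehicles → 19-2-1-2. Scheduled 16%. quota on 19-2 exhausted → over-quota 30%; Lindmar agreement on 19-1-1-1: 19-2-1-2 not covered; Lindmar agreement on 19-2-1: CTH not met. → 30%.
Sum: 19% + 4% + 30% = 53%.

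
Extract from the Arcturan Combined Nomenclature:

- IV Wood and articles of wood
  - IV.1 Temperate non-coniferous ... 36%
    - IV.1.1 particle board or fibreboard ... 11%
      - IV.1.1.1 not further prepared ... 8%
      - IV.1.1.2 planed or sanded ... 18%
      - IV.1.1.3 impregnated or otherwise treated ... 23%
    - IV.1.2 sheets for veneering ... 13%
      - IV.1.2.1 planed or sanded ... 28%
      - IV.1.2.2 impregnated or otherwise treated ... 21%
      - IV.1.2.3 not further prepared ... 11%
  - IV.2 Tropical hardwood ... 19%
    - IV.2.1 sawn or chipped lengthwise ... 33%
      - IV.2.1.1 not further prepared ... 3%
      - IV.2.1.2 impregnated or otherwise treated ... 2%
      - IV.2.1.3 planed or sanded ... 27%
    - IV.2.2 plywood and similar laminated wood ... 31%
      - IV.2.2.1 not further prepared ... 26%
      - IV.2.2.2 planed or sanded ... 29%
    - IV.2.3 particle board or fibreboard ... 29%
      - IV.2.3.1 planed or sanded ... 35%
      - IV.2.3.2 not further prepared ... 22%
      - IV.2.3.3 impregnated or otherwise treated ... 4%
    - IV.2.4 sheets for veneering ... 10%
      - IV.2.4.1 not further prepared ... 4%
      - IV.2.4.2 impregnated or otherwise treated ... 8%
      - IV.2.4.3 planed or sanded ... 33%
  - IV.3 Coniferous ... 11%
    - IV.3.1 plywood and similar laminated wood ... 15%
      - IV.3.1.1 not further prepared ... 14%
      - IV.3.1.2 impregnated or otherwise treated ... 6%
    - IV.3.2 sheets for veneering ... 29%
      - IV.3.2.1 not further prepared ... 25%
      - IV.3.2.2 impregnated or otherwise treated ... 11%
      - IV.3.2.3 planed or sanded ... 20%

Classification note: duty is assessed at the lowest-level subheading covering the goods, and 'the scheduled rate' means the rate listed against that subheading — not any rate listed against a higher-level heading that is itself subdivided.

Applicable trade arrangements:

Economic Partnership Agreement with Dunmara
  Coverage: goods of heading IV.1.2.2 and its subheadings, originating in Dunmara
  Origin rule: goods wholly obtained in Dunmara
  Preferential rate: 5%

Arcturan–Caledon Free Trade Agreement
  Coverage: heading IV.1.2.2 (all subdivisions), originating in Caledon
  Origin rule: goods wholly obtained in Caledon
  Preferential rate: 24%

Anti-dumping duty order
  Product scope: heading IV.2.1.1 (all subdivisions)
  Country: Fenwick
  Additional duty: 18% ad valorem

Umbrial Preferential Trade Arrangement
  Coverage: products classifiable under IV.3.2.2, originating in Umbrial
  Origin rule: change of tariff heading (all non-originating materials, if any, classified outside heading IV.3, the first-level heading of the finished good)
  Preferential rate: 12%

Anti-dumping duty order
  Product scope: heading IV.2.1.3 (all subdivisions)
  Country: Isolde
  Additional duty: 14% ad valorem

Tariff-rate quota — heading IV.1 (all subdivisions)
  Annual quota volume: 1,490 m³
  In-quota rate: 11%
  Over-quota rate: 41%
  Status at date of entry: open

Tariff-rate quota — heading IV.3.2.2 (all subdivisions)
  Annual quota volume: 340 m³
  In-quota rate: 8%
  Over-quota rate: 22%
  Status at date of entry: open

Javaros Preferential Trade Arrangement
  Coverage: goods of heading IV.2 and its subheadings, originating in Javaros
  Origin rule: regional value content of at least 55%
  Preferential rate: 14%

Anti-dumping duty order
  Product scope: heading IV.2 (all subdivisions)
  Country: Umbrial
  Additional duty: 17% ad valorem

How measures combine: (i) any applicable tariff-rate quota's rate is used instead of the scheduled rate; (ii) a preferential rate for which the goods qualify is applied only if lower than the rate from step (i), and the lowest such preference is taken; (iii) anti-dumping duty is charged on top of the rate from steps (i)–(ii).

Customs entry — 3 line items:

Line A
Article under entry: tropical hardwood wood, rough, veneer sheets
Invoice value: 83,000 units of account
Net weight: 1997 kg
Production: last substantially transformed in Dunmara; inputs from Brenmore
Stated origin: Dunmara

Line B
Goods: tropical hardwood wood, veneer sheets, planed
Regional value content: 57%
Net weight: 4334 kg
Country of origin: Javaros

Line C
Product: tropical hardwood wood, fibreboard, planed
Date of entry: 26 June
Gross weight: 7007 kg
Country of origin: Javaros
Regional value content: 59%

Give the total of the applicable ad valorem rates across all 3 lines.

32%

Line A: tropical hardwood → IV.2; veneer sheets → IV.2.4; rough → IV.2.4.1. Scheduled 4%. Dunmara agreement on IV.1.2.2: IV.2.4.1 not covered. → 4%.
Line B: tropical hardwood → IV.2; veneer sheets → IV.2.4; planed → IV.2.4.3. Scheduled 33%. Javaros agreement on IV.2: RVC ≥ 55% → 14% available; preferential 14%. → 14%.
Line C: tropical hardwood → IV.2; fibreboard → IV.2.3; planed → IV.2.3.1. Scheduled 35%. Javaros agreement on IV.2: RVC ≥ 55% → 14% available; preferential 14%. → 14%.
Sum: 4% + 14% + 14% = 32%.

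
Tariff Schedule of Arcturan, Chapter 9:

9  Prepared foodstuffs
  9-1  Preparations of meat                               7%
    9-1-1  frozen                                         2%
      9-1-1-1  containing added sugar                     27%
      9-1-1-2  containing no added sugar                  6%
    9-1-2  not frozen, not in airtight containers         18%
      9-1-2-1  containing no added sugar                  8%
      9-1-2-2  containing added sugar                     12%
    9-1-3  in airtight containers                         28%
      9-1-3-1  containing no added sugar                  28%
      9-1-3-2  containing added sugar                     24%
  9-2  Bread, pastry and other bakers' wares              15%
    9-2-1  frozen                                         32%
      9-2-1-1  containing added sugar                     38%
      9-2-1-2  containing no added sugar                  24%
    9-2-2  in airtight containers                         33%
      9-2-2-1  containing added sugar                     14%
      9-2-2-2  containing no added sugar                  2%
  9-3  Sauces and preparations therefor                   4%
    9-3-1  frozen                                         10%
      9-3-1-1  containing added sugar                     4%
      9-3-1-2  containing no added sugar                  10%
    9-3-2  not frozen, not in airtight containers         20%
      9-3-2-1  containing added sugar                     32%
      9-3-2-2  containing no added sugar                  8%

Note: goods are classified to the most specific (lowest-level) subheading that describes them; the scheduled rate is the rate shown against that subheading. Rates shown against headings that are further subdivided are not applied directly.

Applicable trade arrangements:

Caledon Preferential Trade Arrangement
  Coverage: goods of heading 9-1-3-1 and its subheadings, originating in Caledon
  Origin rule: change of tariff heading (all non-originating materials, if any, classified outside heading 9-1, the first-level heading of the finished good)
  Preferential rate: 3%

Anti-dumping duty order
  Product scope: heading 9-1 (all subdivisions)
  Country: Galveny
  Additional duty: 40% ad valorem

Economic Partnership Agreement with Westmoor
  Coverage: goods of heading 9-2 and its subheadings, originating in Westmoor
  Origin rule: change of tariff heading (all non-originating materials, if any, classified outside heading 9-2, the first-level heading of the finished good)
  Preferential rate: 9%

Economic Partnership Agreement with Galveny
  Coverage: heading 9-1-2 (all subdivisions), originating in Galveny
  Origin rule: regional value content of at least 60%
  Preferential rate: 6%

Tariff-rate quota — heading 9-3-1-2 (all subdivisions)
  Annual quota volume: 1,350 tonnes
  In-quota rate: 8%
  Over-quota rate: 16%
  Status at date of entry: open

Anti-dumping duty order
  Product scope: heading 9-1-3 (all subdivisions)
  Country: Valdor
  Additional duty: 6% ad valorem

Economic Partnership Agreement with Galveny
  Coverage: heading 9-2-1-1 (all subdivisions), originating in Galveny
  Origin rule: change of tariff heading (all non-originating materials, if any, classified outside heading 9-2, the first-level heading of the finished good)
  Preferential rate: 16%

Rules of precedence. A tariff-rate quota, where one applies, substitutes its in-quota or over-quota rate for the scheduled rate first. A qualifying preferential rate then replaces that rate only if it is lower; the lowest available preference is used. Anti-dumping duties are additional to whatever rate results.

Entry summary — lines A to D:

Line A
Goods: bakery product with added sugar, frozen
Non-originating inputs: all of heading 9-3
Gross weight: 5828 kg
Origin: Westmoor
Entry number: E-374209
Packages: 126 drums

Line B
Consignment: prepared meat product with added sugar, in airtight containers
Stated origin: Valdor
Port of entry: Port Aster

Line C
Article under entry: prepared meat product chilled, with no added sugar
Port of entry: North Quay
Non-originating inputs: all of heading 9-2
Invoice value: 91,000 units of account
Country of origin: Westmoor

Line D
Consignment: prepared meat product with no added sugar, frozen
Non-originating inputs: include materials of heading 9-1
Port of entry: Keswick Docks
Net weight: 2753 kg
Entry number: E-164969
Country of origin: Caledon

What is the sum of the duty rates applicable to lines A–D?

53%

Line A: bakery product → 9-2; frozen → 9-2-1; with added sugar → 9-2-1-1. Scheduled 38%. Westmoor agreement on 9-2: CTH met → 9% available; preferential 9%. → 9%.
Line B: prepared meat product → 9-1; in airtight containers → 9-1-3; with added sugar → 9-1-3-2. Scheduled 24%. anti-dumping (Valdor, 9-1-3): +6%; total 24% + 6% = 30%. → 30%.
Line C: prepared meat product → 9-1; chilled → 9-1-2; with no added sugar → 9-1-2-1. Scheduled 8%. Westmoor agreement on 9-2: 9-1-2-1 not covered. → 8%.
Line D: prepared meat product → 9-1; frozen → 9-1-1; with no added sugar → 9-1-1-2. Scheduled 6%. Caledon agreement on 9-1-3-1: 9-1-1-2 not covered. → 6%.
Sum: 9% + 30% + 8% + 6% = 53%.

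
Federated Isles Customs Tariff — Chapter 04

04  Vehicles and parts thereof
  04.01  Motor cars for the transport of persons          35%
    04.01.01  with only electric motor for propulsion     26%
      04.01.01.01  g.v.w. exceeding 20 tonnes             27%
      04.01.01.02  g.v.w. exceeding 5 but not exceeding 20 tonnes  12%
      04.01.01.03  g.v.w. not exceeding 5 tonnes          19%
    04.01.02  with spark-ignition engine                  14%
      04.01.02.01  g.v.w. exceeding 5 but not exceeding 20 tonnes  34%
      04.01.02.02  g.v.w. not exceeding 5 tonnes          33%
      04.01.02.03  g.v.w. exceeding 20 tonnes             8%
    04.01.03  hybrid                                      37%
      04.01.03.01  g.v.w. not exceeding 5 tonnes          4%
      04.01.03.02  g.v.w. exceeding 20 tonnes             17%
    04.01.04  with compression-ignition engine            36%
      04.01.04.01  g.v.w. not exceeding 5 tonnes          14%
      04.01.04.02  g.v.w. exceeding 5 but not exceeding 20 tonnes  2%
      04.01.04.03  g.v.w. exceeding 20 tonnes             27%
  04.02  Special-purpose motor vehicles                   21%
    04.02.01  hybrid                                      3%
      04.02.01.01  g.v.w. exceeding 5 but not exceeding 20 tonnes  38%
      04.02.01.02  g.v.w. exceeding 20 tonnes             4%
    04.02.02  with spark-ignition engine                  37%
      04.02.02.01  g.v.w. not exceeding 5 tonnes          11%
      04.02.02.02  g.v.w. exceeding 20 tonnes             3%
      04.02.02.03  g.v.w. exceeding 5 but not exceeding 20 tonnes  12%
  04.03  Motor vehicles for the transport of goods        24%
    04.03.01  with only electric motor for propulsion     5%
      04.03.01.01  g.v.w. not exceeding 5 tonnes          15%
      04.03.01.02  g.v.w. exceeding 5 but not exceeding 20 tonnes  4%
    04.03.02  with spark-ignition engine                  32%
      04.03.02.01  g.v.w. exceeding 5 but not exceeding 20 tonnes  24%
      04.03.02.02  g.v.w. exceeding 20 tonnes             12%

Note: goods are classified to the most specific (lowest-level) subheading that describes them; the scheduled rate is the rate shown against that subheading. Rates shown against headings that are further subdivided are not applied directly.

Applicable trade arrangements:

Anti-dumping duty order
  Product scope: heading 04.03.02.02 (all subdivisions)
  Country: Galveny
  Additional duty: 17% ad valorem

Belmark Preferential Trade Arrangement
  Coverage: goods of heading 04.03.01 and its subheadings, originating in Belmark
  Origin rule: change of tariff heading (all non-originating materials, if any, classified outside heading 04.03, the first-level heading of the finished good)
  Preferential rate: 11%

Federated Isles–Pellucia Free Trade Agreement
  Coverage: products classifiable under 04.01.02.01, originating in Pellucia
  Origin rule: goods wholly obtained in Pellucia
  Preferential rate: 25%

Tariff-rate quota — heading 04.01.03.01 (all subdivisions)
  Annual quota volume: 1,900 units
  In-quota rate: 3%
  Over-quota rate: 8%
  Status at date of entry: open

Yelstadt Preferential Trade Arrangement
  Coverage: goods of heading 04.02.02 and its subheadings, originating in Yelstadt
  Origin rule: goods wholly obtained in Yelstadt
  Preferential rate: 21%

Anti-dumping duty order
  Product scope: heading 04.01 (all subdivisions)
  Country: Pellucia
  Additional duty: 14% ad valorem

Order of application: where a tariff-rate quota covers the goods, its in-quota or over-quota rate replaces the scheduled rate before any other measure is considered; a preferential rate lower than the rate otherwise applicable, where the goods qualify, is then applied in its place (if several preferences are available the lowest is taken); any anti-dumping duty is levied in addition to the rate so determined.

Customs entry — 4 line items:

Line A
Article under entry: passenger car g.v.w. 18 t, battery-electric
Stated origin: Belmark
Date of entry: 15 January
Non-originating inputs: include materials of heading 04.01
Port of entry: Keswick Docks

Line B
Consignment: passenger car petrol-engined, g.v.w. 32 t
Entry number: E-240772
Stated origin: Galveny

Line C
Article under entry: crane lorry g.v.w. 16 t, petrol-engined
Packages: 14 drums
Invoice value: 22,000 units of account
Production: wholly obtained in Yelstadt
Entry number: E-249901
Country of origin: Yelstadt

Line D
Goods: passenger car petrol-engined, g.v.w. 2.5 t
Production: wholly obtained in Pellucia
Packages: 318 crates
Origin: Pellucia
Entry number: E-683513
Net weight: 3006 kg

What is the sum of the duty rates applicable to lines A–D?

Line A: passenger car → 04.01; battery-electric → 04.01.01; g.v.w. 18 t → 04.01.01.02. Scheduled 12%. Belmark agreement on 04.03.01: 04.01.01.02 not covered. → 12%.
Line B: passenger car → 04.01; petrol-engined → 04.01.02; g.v.w. 32 t → 04.01.02.03. Scheduled 8%. No special measure applies. → 8%.
Line C: crane lorry → 04.02; petrol-engined → 04.02.02; g.v.w. 16 t → 04.02.02.03. Scheduled 12%. Yelstadt agreement on 04.02.02: wholly obtained → 21% available; preference 21% not lower than 12% → no reduction. → 12%.
Line D: passenger car → 04.01; petrol-engined → 04.01.02; g.v.w. 2.5 t → 04.01.02.02. Scheduled 33%. Pellucia agreement on 04.01.02.01: 04.01.02.02 not covered; anti-dumping (Pellucia, 04.01): +14%; total 33% + 14% = 47%. → 47%.
Sum: 12% + 8% + 12% + 47% = 79%.

79%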